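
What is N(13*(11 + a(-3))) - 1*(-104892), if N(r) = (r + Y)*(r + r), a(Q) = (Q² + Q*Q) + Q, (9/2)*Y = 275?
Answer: 3372220/9 ≈ 3.7469e+5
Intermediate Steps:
Y = 550/9 (Y = (2/9)*275 = 550/9 ≈ 61.111)
a(Q) = Q + 2*Q² (a(Q) = (Q² + Q²) + Q = 2*Q² + Q = Q + 2*Q²)
N(r) = 2*r*(550/9 + r) (N(r) = (r + 550/9)*(r + r) = (550/9 + r)*(2*r) = 2*r*(550/9 + r))
N(13*(11 + a(-3))) - 1*(-104892) = 2*(13*(11 - 3*(1 + 2*(-3))))*(550 + 9*(13*(11 - 3*(1 + 2*(-3)))))/9 - 1*(-104892) = 2*(13*(11 - 3*(1 - 6)))*(550 + 9*(13*(11 - 3*(1 - 6))))/9 + 104892 = 2*(13*(11 - 3*(-5)))*(550 + 9*(13*(11 - 3*(-5))))/9 + 104892 = 2*(13*(11 + 15))*(550 + 9*(13*(11 + 15)))/9 + 104892 = 2*(13*26)*(550 + 9*(13*26))/9 + 104892 = (2/9)*338*(550 + 9*338) + 104892 = (2/9)*338*(550 + 3042) + 104892 = (2/9)*338*3592 + 104892 = 2428192/9 + 104892 = 3372220/9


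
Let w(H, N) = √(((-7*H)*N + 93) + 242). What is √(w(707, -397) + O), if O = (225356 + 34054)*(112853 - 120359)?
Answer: 2*√(-486782865 + √122818) ≈ 44126.0*I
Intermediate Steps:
O = -1947131460 (O = 259410*(-7506) = -1947131460)
w(H, N) = √(335 - 7*H*N) (w(H, N) = √((-7*H*N + 93) + 242) = √((93 - 7*H*N) + 242) = √(335 - 7*H*N))
√(w(707, -397) + O) = √(√(335 - 7*707*(-397)) - 1947131460) = √(√(335 + 1964753) - 1947131460) = √(√1965088 - 1947131460) = √(4*√122818 - 1947131460) = √(-1947131460 + 4*√122818)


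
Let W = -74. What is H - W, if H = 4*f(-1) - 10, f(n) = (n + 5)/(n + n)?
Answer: 56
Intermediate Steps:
f(n) = (5 + n)/(2*n) (f(n) = (5 + n)/((2*n)) = (5 + n)*(1/(2*n)) = (5 + n)/(2*n))
H = -18 (H = 4*((1/2)*(5 - 1)/(-1)) - 10 = 4*((1/2)*(-1)*4) - 10 = 4*(-2) - 10 = -8 - 10 = -18)
H - W = -18 - 1*(-74) = -18 + 74 = 56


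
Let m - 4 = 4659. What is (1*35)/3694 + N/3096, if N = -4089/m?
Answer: 81696319/8888162952 ≈ 0.0091916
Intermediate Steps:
m = 4663 (m = 4 + 4659 = 4663)
N = -4089/4663 ≈ -0.87690
(1*35)/3694 + N/3096 = (1*35)/3694 - 4089/4663/3096 = 35*(1/3694) - 4089/4663*1/3096 = 35/3694 - 1363/4812216 = 81696319/8888162952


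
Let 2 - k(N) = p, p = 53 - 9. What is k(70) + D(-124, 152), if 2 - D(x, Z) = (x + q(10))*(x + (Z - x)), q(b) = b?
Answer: 17288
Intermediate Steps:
D(x, Z) = 2 - Z*(10 + x) (D(x, Z) = 2 - (x + 10)*(x + (Z - x)) = 2 - (10 + x)*Z = 2 - Z*(10 + x))
p = 44
k(N) = -42 (k(N) = 2 - 1*44 = 2 - 44 = -42)
k(70) + D(-124, 152) = -42 + (2 - 10*152 - 1*152*(-124)) = -42 + (2 - 1520 + 18848) = -42 + 17330 = 17288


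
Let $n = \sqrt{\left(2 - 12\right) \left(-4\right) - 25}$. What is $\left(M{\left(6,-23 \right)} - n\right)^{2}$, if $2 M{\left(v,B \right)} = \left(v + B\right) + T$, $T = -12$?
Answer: $\frac{901}{4} + 29 \sqrt{15} \approx 337.57$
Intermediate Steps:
$M{\left(v,B \right)} = -6 + \frac{B}{2} + \frac{v}{2}$ ($M{\left(v,B \right)} = \frac{\left(v + B\right) - 12}{2} = \frac{\left(B + v\right) - 12}{2} = \frac{-12 + B + v}{2} = -6 + \frac{B}{2} + \frac{v}{2}$)
$n = \sqrt{15}$ ($n = \sqrt{\left(-10\right) \left(-4\right) - 25} = \sqrt{40 - 25} = \sqrt{15} \approx 3.873$)
$\left(M{\left(6,-23 \right)} - n\right)^{2} = \left(\left(-6 + \frac{1}{2} \left(-23\right) + \frac{1}{2} \cdot 6\right) - \sqrt{15}\right)^{2} = \left(\left(-6 - \frac{23}{2} + 3\right) - \sqrt{15}\right)^{2} = \left(- \frac{29}{2} - \sqrt{15}\right)^{2}$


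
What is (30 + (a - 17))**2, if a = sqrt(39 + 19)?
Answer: (13 + sqrt(58))**2 ≈ 425.01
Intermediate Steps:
a = sqrt(58) ≈ 7.6158
(30 + (a - 17))**2 = (30 + (sqrt(58) - 17))**2 = (30 + (-17 + sqrt(58)))**2 = (13 + sqrt(58))**2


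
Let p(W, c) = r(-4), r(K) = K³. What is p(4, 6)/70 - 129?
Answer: -4547/35 ≈ -129.91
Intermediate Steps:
p(W, c) = -64 (p(W, c) = (-4)³ = -64)
p(4, 6)/70 - 129 = -64/70 - 129 = -64*1/70 - 129 = -32/35 - 129 = -4547/35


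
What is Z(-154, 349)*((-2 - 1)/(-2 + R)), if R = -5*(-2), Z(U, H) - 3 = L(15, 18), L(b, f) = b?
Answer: -27/4 ≈ -6.7500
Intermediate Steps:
Z(U, H) = 18 (Z(U, H) = 3 + 15 = 18)
R = 10
Z(-154, 349)*((-2 - 1)/(-2 + R)) = 18*((-2 - 1)/(-2 + 10)) = 18*(-3/8) = -27/4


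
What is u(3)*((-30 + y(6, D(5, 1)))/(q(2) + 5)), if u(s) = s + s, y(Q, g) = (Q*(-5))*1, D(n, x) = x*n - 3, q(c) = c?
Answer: -360/7 ≈ -51.429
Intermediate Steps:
D(n, x) = -3 + n*x (D(n, x) = n*x - 3 = -3 + n*x)
y(Q, g) = -5*Q (y(Q, g) = -5*Q*1 = -5*Q)
u(s) = 2*s
u(3)*((-30 + y(6, D(5, 1)))/(q(2) + 5)) = (2*3)*((-30 - 5*6)/(2 + 5)) = 6*((-30 - 30)/7) = 6*(-60*1/7) = 6*(-60/7) = -360/7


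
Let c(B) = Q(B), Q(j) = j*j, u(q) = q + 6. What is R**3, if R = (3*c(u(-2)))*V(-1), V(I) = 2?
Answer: 884736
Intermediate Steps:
u(q) = 6 + q
Q(j) = j**2
c(B) = B**2
R = 96 (R = (3*(6 - 2)**2)*2 = (3*4**2)*2 = (3*16)*2 = 48*2 = 96)
R**3 = 96**3 = 884736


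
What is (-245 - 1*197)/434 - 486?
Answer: -105683/217 ≈ -487.02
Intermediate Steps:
(-245 - 1*197)/434 - 486 = (-245 - 197)/434 - 486 = (1/434)*(-442) - 486 = -221/217 - 486 = -105683/217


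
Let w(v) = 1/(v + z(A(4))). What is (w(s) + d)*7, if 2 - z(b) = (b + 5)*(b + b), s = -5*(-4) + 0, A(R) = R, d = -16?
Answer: -5607/50 ≈ -112.14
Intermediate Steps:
s = 20 (s = 20 + 0 = 20)
z(b) = 2 - 2*b*(5 + b) (z(b) = 2 - (b + 5)*(b + b) = 2 - (5 + b)*2*b = 2 - 2*b*(5 + b))
w(v) = 1/(-70 + v) (w(v) = 1/(v + (2 - 10*4 - 2*4²)) = 1/(v + (2 - 40 - 2*16)) = 1/(v + (2 - 40 - 32)) = 1/(v - 70) = 1/(-70 + v))
(w(s) + d)*7 = (1/(-70 + 20) - 16)*7 = (1/(-50) - 16)*7 = (-1/50 - 16)*7 = -801/50*7 = -5607/50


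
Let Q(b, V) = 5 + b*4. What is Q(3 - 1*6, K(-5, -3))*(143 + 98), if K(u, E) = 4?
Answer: -1687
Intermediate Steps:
Q(b, V) = 5 + 4*b
Q(3 - 1*6, K(-5, -3))*(143 + 98) = (5 + 4*(3 - 1*6))*(143 + 98) = (5 + 4*(3 - 6))*241 = (5 + 4*(-3))*241 = (5 - 12)*241 = -7*241 = -1687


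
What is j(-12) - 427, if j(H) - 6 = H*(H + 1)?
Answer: -289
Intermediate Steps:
j(H) = 6 + H*(1 + H) (j(H) = 6 + H*(H + 1) = 6 + H*(1 + H))
j(-12) - 427 = (6 - 12 + (-12)²) - 427 = (6 - 12 + 144) - 427 = 138 - 427 = -289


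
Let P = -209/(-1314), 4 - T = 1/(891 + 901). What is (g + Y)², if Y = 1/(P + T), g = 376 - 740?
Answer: 3171820188578779024/23970649536289 ≈ 1.3232e+5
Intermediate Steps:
g = -364
T = 7167/1792 (T = 4 - 1/(891 + 901) = 4 - 1/1792 = 7167/1792 ≈ 3.9994)
P = 209/1314 (P = -209*(-1/1314) = 209/1314 ≈ 0.15906)
Y = 1177344/4895983 (Y = 1/(209/1314 + 7167/1792) = 1/(4895983/1177344) = 1177344/4895983 ≈ 0.24047)
(g + Y)² = (-364 + 1177344/4895983)² = (-1780960468/4895983)² = 3171820188578779024/23970649536289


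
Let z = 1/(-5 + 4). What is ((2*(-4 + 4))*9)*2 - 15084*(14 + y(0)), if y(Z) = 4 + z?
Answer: -256428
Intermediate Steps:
z = -1 (z = 1/(-1) = -1)
y(Z) = 3 (y(Z) = 4 - 1 = 3)
((2*(-4 + 4))*9)*2 - 15084*(14 + y(0)) = ((2*(-4 + 4))*9)*2 - 15084*(14 + 3) = ((2*0)*9)*2 - 15084*17 = (0*9)*2 - 1257*204 = 0*2 - 256428 = 0 - 256428 = -256428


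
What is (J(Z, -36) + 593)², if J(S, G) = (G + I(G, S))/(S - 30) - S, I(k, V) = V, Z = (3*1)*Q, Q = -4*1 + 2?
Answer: 12967201/36 ≈ 3.6020e+5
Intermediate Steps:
Q = -2 (Q = -4 + 2 = -2)
Z = -6 (Z = (3*1)*(-2) = 3*(-2) = -6)
J(S, G) = -S + (G + S)/(-30 + S) (J(S, G) = (G + S)/(S - 30) - S = (G + S)/(-30 + S) - S = -S + (G + S)/(-30 + S))
(J(Z, -36) + 593)² = ((-36 - 1*(-6)² + 31*(-6))/(-30 - 6) + 593)² = ((-36 - 1*36 - 186)/(-36) + 593)² = (-(-36 - 36 - 186)/36 + 593)² = (-1/36*(-258) + 593)² = (43/6 + 593)² = (3601/6)² = 12967201/36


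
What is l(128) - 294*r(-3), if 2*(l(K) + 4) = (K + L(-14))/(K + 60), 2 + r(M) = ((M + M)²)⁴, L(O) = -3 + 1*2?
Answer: -185671251393/376 ≈ -4.9381e+8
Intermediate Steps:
L(O) = -1 (L(O) = -3 + 2 = -1)
r(M) = -2 + 256*M⁸ (r(M) = -2 + ((M + M)²)⁴ = -2 + ((2*M)²)⁴ = -2 + (4*M²)⁴ = -2 + 256*M⁸)
l(K) = -4 + (-1 + K)/(2*(60 + K)) (l(K) = -4 + ((K - 1)/(K + 60))/2 = -4 + ((-1 + K)/(60 + K))/2 = -4 + (-1 + K)/(2*(60 + K)))
l(128) - 294*r(-3) = (-481 - 7*128)/(2*(60 + 128)) - 294*(-2 + 256*(-3)⁸) = (½)*(-481 - 896)/188 - 294*(-2 + 256*6561) = (½)*(1/188)*(-1377) - 294*(-2 + 1679616) = -1377/376 - 294*1679614 = -1377/376 - 1*493806516 = -1377/376 - 493806516 = -185671251393/376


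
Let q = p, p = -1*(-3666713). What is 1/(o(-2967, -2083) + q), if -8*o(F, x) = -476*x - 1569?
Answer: 8/28343765 ≈ 2.8225e-7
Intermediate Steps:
p = 3666713
o(F, x) = 1569/8 + 119*x/2 (o(F, x) = -(-476*x - 1569)/8 = -(-1569 - 476*x)/8 = 1569/8 + 119*x/2)
q = 3666713
1/(o(-2967, -2083) + q) = 1/((1569/8 + (119/2)*(-2083)) + 3666713) = 1/((1569/8 - 247877/2) + 3666713) = 1/(-989939/8 + 3666713) = 1/(28343765/8) = 8/28343765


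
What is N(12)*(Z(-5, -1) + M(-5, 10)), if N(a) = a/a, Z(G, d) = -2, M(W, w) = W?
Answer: -7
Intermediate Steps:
N(a) = 1
N(12)*(Z(-5, -1) + M(-5, 10)) = 1*(-2 - 5) = 1*(-7) = -7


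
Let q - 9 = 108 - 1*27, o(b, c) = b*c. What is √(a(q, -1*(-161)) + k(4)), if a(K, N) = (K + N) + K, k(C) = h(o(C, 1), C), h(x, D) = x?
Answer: √345 ≈ 18.574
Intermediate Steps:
q = 90 (q = 9 + (108 - 1*27) = 9 + (108 - 27) = 9 + 81 = 90)
k(C) = C (k(C) = C*1 = C)
a(K, N) = N + 2*K
√(a(q, -1*(-161)) + k(4)) = √((-1*(-161) + 2*90) + 4) = √((161 + 180) + 4) = √(341 + 4) = √345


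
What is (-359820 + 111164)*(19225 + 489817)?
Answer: -126576347552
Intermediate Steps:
(-359820 + 111164)*(19225 + 489817) = -248656*509042 = -126576347552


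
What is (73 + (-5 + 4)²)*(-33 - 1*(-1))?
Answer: -2368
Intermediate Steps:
(73 + (-5 + 4)²)*(-33 - 1*(-1)) = (73 + (-1)²)*(-33 + 1) = (73 + 1)*(-32) = 74*(-32) = -2368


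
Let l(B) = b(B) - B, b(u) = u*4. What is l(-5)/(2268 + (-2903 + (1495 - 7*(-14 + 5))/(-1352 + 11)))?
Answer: 20115/853093 ≈ 0.023579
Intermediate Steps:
b(u) = 4*u
l(B) = 3*B (l(B) = 4*B - B = 3*B)
l(-5)/(2268 + (-2903 + (1495 - 7*(-14 + 5))/(-1352 + 11))) = (3*(-5))/(2268 + (-2903 + (1495 - 7*(-14 + 5))/(-1352 + 11))) = -15/(2268 + (-2903 + (1495 - 7*(-9))/(-1341))) = -15/(2268 + (-2903 + (1495 + 63)*(-1/1341))) = -15/(2268 + (-2903 + 1558*(-1/1341))) = -15/(2268 + (-2903 - 1558/1341)) = -15/(2268 - 3894481/1341) = -15/(-853093/1341) = -1341/853093*(-15) = 20115/853093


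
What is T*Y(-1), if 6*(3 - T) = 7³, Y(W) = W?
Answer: 325/6 ≈ 54.167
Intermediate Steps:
T = -325/6 (T = 3 - ⅙*7³ = 3 - ⅙*343 = 3 - 343/6 = -325/6 ≈ -54.167)
T*Y(-1) = -325/6*(-1) = 325/6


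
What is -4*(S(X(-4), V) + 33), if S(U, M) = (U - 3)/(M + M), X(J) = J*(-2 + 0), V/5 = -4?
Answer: -263/2 ≈ -131.50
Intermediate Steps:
V = -20 (V = 5*(-4) = -20)
X(J) = -2*J (X(J) = J*(-2) = -2*J)
S(U, M) = (-3 + U)/(2*M) (S(U, M) = (-3 + U)/((2*M)) = (-3 + U)*(1/(2*M)) = (-3 + U)/(2*M))
-4*(S(X(-4), V) + 33) = -4*((1/2)*(-3 - 2*(-4))/(-20) + 33) = -4*((1/2)*(-1/20)*(-3 + 8) + 33) = -4*((1/2)*(-1/20)*5 + 33) = -4*(-1/8 + 33) = -4*263/8 = -263/2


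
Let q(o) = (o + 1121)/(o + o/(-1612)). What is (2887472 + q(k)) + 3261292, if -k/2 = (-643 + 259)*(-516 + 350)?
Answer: 315713208326989/51345792 ≈ 6.1488e+6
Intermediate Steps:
k = -127488 (k = -2*(-643 + 259)*(-516 + 350) = -(-768)*(-166) = -2*63744 = -127488)
q(o) = 1612*(1121 + o)/(1611*o) (q(o) = (1121 + o)/(o + o*(-1/1612)) = (1121 + o)/(o - o/1612) = (1121 + o)/((1611*o/1612)) = (1121 + o)*(1612/(1611*o)) = 1612*(1121 + o)/(1611*o))
(2887472 + q(k)) + 3261292 = (2887472 + (1612/1611)*(1121 - 127488)/(-127488)) + 3261292 = (2887472 + (1612/1611)*(-1/127488)*(-126367)) + 3261292 = (2887472 + 50925901/51345792) + 3261292 = 148259587643725/51345792 + 3261292 = 315713208326989/51345792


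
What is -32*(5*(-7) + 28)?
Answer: 224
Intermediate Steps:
-32*(5*(-7) + 28) = -32*(-35 + 28) = -32*(-7) = 224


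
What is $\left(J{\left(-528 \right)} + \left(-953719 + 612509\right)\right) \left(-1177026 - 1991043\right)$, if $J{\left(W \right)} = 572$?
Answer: $1079164688022$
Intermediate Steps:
$\left(J{\left(-528 \right)} + \left(-953719 + 612509\right)\right) \left(-1177026 - 1991043\right) = \left(572 + \left(-953719 + 612509\right)\right) \left(-1177026 - 1991043\right) = \left(572 - 341210\right) \left(-1177026 - 1991043\right) = - 340638 \left(-1177026 - 1991043\right) = \left(-340638\right) \left(-3168069\right) = 1079164688022$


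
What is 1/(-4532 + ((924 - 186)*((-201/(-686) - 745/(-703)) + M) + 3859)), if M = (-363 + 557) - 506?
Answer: -241129/55442953204 ≈ -4.3491e-6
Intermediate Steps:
M = -312 (M = 194 - 506 = -312)
1/(-4532 + ((924 - 186)*((-201/(-686) - 745/(-703)) + M) + 3859)) = 1/(-4532 + ((924 - 186)*((-201/(-686) - 745/(-703)) - 312) + 3859)) = 1/(-4532 + (738*((-201*(-1/686) - 745*(-1/703)) - 312) + 3859)) = 1/(-4532 + (738*((201/686 + 745/703) - 312) + 3859)) = 1/(-4532 + (738*(652373/482258 - 312) + 3859)) = 1/(-4532 + (738*(-149812123/482258) + 3859)) = 1/(-4532 + (-55280673387/241129 + 3859)) = 1/(-4532 - 54350156576/241129) = 1/(-55442953204/241129) = -241129/55442953204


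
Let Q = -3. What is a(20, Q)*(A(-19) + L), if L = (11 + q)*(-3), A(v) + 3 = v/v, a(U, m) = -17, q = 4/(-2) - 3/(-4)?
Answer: 2125/4 ≈ 531.25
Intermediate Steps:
q = -5/4 (q = 4*(-1/2) - 3*(-1/4) = -2 + 3/4 = -5/4 ≈ -1.2500)
A(v) = -2 (A(v) = -3 + v/v = -3 + 1 = -2)
L = -117/4 (L = (11 - 5/4)*(-3) = (39/4)*(-3) = -117/4 ≈ -29.250)
a(20, Q)*(A(-19) + L) = -17*(-2 - 117/4) = -17*(-125/4) = 2125/4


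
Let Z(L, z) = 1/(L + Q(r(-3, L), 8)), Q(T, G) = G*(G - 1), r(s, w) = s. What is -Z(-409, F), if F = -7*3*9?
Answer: 1/353 ≈ 0.0028329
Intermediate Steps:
F = -189 (F = -21*9 = -189)
Q(T, G) = G*(-1 + G)
Z(L, z) = 1/(56 + L) (Z(L, z) = 1/(L + 8*(-1 + 8)) = 1/(L + 8*7) = 1/(L + 56) = 1/(56 + L))
-Z(-409, F) = -1/(56 - 409) = -1/(-353) = -1*(-1/353) = 1/353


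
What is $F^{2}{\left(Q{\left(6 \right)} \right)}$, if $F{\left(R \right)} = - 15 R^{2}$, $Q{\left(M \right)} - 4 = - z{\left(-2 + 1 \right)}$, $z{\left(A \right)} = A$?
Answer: $140625$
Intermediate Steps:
$Q{\left(M \right)} = 5$ ($Q{\left(M \right)} = 4 - \left(-2 + 1\right) = 4 - -1 = 4 + 1 = 5$)
$F^{2}{\left(Q{\left(6 \right)} \right)} = \left(- 15 \cdot 5^{2}\right)^{2} = \left(\left(-15\right) 25\right)^{2} = \left(-375\right)^{2} = 140625$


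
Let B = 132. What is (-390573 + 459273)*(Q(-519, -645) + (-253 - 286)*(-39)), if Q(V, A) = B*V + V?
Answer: -3298012200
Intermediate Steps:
Q(V, A) = 133*V (Q(V, A) = 132*V + V = 133*V)
(-390573 + 459273)*(Q(-519, -645) + (-253 - 286)*(-39)) = (-390573 + 459273)*(133*(-519) + (-253 - 286)*(-39)) = 68700*(-69027 - 539*(-39)) = 68700*(-69027 + 21021) = 68700*(-48006) = -3298012200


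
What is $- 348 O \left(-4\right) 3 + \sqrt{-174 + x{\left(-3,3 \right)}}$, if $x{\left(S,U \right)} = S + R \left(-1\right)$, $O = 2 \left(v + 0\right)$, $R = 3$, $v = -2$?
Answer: $-16704 + 6 i \sqrt{5} \approx -16704.0 + 13.416 i$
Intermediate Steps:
$O = -4$ ($O = 2 \left(-2 + 0\right) = 2 \left(-2\right) = -4$)
$x{\left(S,U \right)} = -3 + S$ ($x{\left(S,U \right)} = S + 3 \left(-1\right) = S - 3 = -3 + S$)
$- 348 O \left(-4\right) 3 + \sqrt{-174 + x{\left(-3,3 \right)}} = - 348 \left(-4\right) \left(-4\right) 3 + \sqrt{-174 - 6} = - 348 \cdot 16 \cdot 3 + \sqrt{-174 - 6} = \left(-348\right) 48 + \sqrt{-180} = -16704 + 6 i \sqrt{5}$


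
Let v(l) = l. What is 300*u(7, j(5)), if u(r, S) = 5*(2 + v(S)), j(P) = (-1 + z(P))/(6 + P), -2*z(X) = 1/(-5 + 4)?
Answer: 32250/11 ≈ 2931.8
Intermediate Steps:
z(X) = 1/2 (z(X) = -1/(2*(-5 + 4)) = -1/2/(-1) = -1/2*(-1) = 1/2)
j(P) = -1/(2*(6 + P)) (j(P) = (-1 + 1/2)/(6 + P) = -1/(2*(6 + P)))
u(r, S) = 10 + 5*S (u(r, S) = 5*(2 + S) = 10 + 5*S)
300*u(7, j(5)) = 300*(10 + 5*(-1/(12 + 2*5))) = 300*(10 + 5*(-1/(12 + 10))) = 300*(10 + 5*(-1/22)) = 300*(10 - 5/22) = 300*(215/22) = 32250/11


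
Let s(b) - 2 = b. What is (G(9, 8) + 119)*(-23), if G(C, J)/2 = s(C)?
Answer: -3243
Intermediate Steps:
s(b) = 2 + b
G(C, J) = 4 + 2*C (G(C, J) = 2*(2 + C) = 4 + 2*C)
(G(9, 8) + 119)*(-23) = ((4 + 2*9) + 119)*(-23) = ((4 + 18) + 119)*(-23) = (22 + 119)*(-23) = 141*(-23) = -3243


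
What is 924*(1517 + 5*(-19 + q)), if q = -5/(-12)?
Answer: 1315853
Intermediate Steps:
q = 5/12 (q = -5*(-1/12) = 5/12 ≈ 0.41667)
924*(1517 + 5*(-19 + q)) = 924*(1517 + 5*(-19 + 5/12)) = 924*(1517 + 5*(-223/12)) = 924*(1517 - 1115/12) = 924*(17089/12) = 1315853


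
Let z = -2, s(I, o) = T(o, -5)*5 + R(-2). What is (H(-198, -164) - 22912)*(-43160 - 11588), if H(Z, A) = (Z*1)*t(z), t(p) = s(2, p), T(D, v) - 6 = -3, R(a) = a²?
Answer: 1460348152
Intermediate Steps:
T(D, v) = 3 (T(D, v) = 6 - 3 = 3)
s(I, o) = 19 (s(I, o) = 3*5 + (-2)² = 15 + 4 = 19)
t(p) = 19
H(Z, A) = 19*Z (H(Z, A) = (Z*1)*19 = Z*19 = 19*Z)
(H(-198, -164) - 22912)*(-43160 - 11588) = (19*(-198) - 22912)*(-43160 - 11588) = (-3762 - 22912)*(-54748) = -26674*(-54748) = 1460348152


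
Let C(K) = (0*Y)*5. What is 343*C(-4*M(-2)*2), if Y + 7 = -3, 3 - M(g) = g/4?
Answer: 0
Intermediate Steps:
M(g) = 3 - g/4
Y = -10 (Y = -7 - 3 = -10)
C(K) = 0 (C(K) = (0*(-10))*5 = 0*5 = 0)
343*C(-4*M(-2)*2) = 343*0 = 0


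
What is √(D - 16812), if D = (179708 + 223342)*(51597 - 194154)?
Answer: 3*I*√6384179518 ≈ 2.397e+5*I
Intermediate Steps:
D = -57457598850 (D = 403050*(-142557) = -57457598850)
√(D - 16812) = √(-57457598850 - 16812) = √(-57457615662) = 3*I*√6384179518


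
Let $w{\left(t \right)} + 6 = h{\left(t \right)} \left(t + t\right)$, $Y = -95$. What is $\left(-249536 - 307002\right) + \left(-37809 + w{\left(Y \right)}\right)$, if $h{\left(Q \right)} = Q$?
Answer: $-576303$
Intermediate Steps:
$w{\left(t \right)} = -6 + 2 t^{2}$ ($w{\left(t \right)} = -6 + t \left(t + t\right) = -6 + t 2 t = -6 + 2 t^{2}$)
$\left(-249536 - 307002\right) + \left(-37809 + w{\left(Y \right)}\right) = \left(-249536 - 307002\right) - \left(37815 - 18050\right) = -556538 + \left(-37809 + \left(-6 + 2 \cdot 9025\right)\right) = -556538 + \left(-37809 + \left(-6 + 18050\right)\right) = -556538 + \left(-37809 + 18044\right) = -556538 - 19765 = -576303$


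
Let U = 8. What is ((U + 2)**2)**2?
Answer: 10000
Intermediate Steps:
((U + 2)**2)**2 = ((8 + 2)**2)**2 = (10**2)**2 = 100**2 = 10000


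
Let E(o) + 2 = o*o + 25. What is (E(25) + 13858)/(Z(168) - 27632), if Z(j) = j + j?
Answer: -7253/13648 ≈ -0.53143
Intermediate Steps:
E(o) = 23 + o² (E(o) = -2 + (o*o + 25) = -2 + (o² + 25) = -2 + (25 + o²) = 23 + o²)
Z(j) = 2*j
(E(25) + 13858)/(Z(168) - 27632) = ((23 + 25²) + 13858)/(2*168 - 27632) = ((23 + 625) + 13858)/(336 - 27632) = (648 + 13858)/(-27296) = 14506*(-1/27296) = -7253/13648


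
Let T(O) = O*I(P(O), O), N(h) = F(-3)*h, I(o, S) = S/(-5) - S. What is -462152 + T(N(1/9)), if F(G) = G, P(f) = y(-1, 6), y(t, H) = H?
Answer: -6932282/15 ≈ -4.6215e+5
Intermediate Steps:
P(f) = 6
I(o, S) = -6*S/5 (I(o, S) = S*(-⅕) - S = -S/5 - S = -6*S/5)
N(h) = -3*h
T(O) = -6*O²/5 (T(O) = O*(-6*O/5) = -6*O²/5)
-462152 + T(N(1/9)) = -462152 - 6*(-3/9)²/5 = -462152 - 6*(-3*⅑)²/5 = -462152 - 6*(-⅓)²/5 = -462152 - 6/5*⅑ = -462152 - 2/15 = -6932282/15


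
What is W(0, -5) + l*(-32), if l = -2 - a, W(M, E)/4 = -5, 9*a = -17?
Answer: -148/9 ≈ -16.444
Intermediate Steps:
a = -17/9 (a = (⅑)*(-17) = -17/9 ≈ -1.8889)
W(M, E) = -20 (W(M, E) = 4*(-5) = -20)
l = -⅑ (l = -2 - 1*(-17/9) = -2 + 17/9 = -⅑ ≈ -0.11111)
W(0, -5) + l*(-32) = -20 - ⅑*(-32) = -20 + 32/9 = -148/9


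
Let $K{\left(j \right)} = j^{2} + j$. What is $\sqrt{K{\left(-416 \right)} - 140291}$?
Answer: $\sqrt{32349} \approx 179.86$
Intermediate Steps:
$K{\left(j \right)} = j + j^{2}$
$\sqrt{K{\left(-416 \right)} - 140291} = \sqrt{- 416 \left(1 - 416\right) - 140291} = \sqrt{\left(-416\right) \left(-415\right) - 140291} = \sqrt{172640 - 140291} = \sqrt{32349}$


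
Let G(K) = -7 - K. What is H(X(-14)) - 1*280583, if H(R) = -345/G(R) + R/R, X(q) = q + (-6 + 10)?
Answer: -280697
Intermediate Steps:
X(q) = 4 + q (X(q) = q + 4 = 4 + q)
H(R) = 1 - 345/(-7 - R) (H(R) = -345/(-7 - R) + R/R = -345/(-7 - R) + 1 = 1 - 345/(-7 - R))
H(X(-14)) - 1*280583 = (352 + (4 - 14))/(7 + (4 - 14)) - 1*280583 = (352 - 10)/(7 - 10) - 280583 = 342/(-3) - 280583 = -1/3*342 - 280583 = -114 - 280583 = -280697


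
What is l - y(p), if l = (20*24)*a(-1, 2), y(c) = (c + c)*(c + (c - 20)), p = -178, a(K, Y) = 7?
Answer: -130496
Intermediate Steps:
y(c) = 2*c*(-20 + 2*c) (y(c) = (2*c)*(c + (-20 + c)) = (2*c)*(-20 + 2*c) = 2*c*(-20 + 2*c))
l = 3360 (l = (20*24)*7 = 480*7 = 3360)
l - y(p) = 3360 - 4*(-178)*(-10 - 178) = 3360 - 4*(-178)*(-188) = 3360 - 1*133856 = 3360 - 133856 = -130496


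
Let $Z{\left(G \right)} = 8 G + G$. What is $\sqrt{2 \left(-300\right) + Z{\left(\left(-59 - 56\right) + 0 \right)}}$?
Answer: $i \sqrt{1635} \approx 40.435 i$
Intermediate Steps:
$Z{\left(G \right)} = 9 G$
$\sqrt{2 \left(-300\right) + Z{\left(\left(-59 - 56\right) + 0 \right)}} = \sqrt{2 \left(-300\right) + 9 \left(\left(-59 - 56\right) + 0\right)} = \sqrt{-600 + 9 \left(-115 + 0\right)} = \sqrt{-600 + 9 \left(-115\right)} = \sqrt{-600 - 1035} = \sqrt{-1635} = i \sqrt{1635}$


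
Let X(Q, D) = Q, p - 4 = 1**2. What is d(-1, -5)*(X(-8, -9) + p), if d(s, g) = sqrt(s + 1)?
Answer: 0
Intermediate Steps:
p = 5 (p = 4 + 1**2 = 4 + 1 = 5)
d(s, g) = sqrt(1 + s)
d(-1, -5)*(X(-8, -9) + p) = sqrt(1 - 1)*(-8 + 5) = sqrt(0)*(-3) = 0*(-3) = 0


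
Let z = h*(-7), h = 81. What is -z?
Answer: 567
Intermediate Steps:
z = -567 (z = 81*(-7) = -567)
-z = -1*(-567) = 567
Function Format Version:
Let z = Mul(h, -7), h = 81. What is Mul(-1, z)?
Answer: 567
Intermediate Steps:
z = -567 (z = Mul(81, -7) = -567)
Mul(-1, z) = Mul(-1, -567) = 567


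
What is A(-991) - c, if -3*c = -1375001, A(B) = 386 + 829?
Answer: -1371356/3 ≈ -4.5712e+5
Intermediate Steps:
A(B) = 1215
c = 1375001/3 (c = -⅓*(-1375001) = 1375001/3 ≈ 4.5833e+5)
A(-991) - c = 1215 - 1*1375001/3 = 1215 - 1375001/3 = -1371356/3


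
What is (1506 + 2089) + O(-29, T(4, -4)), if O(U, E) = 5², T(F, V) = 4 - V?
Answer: 3620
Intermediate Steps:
O(U, E) = 25
(1506 + 2089) + O(-29, T(4, -4)) = (1506 + 2089) + 25 = 3595 + 25 = 3620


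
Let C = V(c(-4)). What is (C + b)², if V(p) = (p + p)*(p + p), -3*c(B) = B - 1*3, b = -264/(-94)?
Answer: 108160000/178929 ≈ 604.49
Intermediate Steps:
b = 132/47 (b = -264*(-1/94) = 132/47 ≈ 2.8085)
c(B) = 1 - B/3 (c(B) = -(B - 1*3)/3 = -(B - 3)/3 = -(-3 + B)/3 = 1 - B/3)
V(p) = 4*p² (V(p) = (2*p)*(2*p) = 4*p²)
C = 196/9 (C = 4*(1 - ⅓*(-4))² = 4*(1 + 4/3)² = 4*(7/3)² = 4*(49/9) = 196/9 ≈ 21.778)
(C + b)² = (196/9 + 132/47)² = (10400/423)² = 108160000/178929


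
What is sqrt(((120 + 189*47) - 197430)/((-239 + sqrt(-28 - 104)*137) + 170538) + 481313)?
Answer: sqrt(481313 - 188427/(170299 + 274*I*sqrt(33))) ≈ 693.77 + 0.e-5*I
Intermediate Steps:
sqrt(((120 + 189*47) - 197430)/((-239 + sqrt(-28 - 104)*137) + 170538) + 481313) = sqrt(((120 + 8883) - 197430)/((-239 + sqrt(-132)*137) + 170538) + 481313) = sqrt((9003 - 197430)/((-239 + (2*I*sqrt(33))*137) + 170538) + 481313) = sqrt(-188427/((-239 + 274*I*sqrt(33)) + 170538) + 481313) = sqrt(-188427/(170299 + 274*I*sqrt(33)) + 481313) = sqrt(481313 - 188427/(170299 + 274*I*sqrt(33)))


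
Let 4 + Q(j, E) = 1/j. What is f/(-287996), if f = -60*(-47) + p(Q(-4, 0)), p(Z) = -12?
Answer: -702/71999 ≈ -0.0097501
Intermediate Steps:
Q(j, E) = -4 + 1/j
f = 2808 (f = -60*(-47) - 12 = 2820 - 12 = 2808)
f/(-287996) = 2808/(-287996) = 2808*(-1/287996) = -702/71999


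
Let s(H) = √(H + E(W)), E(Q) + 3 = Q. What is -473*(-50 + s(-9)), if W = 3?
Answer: 23650 - 1419*I ≈ 23650.0 - 1419.0*I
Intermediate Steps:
E(Q) = -3 + Q
s(H) = √H (s(H) = √(H + (-3 + 3)) = √(H + 0) = √H)
-473*(-50 + s(-9)) = -473*(-50 + √(-9)) = -473*(-50 + 3*I) = 23650 - 1419*I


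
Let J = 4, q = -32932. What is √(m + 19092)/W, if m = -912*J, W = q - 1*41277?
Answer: -6*√429/74209 ≈ -0.0016746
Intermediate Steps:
W = -74209 (W = -32932 - 1*41277 = -32932 - 41277 = -74209)
m = -3648 (m = -912*4 = -3648)
√(m + 19092)/W = √(-3648 + 19092)/(-74209) = √15444*(-1/74209) = (6*√429)*(-1/74209) = -6*√429/74209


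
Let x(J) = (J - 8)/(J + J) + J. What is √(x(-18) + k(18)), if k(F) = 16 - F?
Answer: I*√694/6 ≈ 4.3906*I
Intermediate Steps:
x(J) = J + (-8 + J)/(2*J) (x(J) = (-8 + J)/((2*J)) + J = (-8 + J)*(1/(2*J)) + J = (-8 + J)/(2*J) + J = J + (-8 + J)/(2*J))
√(x(-18) + k(18)) = √((½ - 18 - 4/(-18)) + (16 - 1*18)) = √((½ - 18 - 4*(-1/18)) + (16 - 18)) = √((½ - 18 + 2/9) - 2) = √(-311/18 - 2) = √(-347/18) = I*√694/6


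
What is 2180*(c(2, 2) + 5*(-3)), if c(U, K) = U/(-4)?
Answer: -33790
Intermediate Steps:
c(U, K) = -U/4 (c(U, K) = U*(-¼) = -U/4)
2180*(c(2, 2) + 5*(-3)) = 2180*(-¼*2 + 5*(-3)) = 2180*(-½ - 15) = 2180*(-31/2) = -33790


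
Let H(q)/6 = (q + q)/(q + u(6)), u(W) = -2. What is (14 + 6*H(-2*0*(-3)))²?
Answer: 196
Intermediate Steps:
H(q) = 12*q/(-2 + q) (H(q) = 6*((q + q)/(q - 2)) = 6*((2*q)/(-2 + q)) = 6*(2*q/(-2 + q)) = 12*q/(-2 + q))
(14 + 6*H(-2*0*(-3)))² = (14 + 6*(12*(-2*0*(-3))/(-2 - 2*0*(-3))))² = (14 + 6*(12*(0*(-3))/(-2 + 0*(-3))))² = (14 + 6*(12*0/(-2 + 0)))² = (14 + 6*(12*0/(-2)))² = (14 + 6*(12*0*(-½)))² = (14 + 6*0)² = (14 + 0)² = 14² = 196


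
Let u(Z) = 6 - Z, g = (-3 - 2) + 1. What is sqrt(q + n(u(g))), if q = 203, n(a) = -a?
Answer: sqrt(193) ≈ 13.892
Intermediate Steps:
g = -4 (g = -5 + 1 = -4)
sqrt(q + n(u(g))) = sqrt(203 - (6 - 1*(-4))) = sqrt(203 - (6 + 4)) = sqrt(203 - 1*10) = sqrt(203 - 10) = sqrt(193)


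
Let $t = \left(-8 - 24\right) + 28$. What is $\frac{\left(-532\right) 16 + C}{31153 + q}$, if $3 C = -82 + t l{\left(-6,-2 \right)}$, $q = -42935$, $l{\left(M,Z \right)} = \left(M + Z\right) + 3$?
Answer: $\frac{12799}{17673} \approx 0.72421$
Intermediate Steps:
$l{\left(M,Z \right)} = 3 + M + Z$
$t = -4$ ($t = -32 + 28 = -4$)
$C = - \frac{62}{3}$ ($C = \frac{-82 - 4 \left(3 - 6 - 2\right)}{3} = \frac{-82 - -20}{3} = \frac{-82 + 20}{3} = \frac{1}{3} \left(-62\right) = - \frac{62}{3} \approx -20.667$)
$\frac{\left(-532\right) 16 + C}{31153 + q} = \frac{\left(-532\right) 16 - \frac{62}{3}}{31153 - 42935} = \frac{-8512 - \frac{62}{3}}{-11782} = \left(- \frac{25598}{3}\right) \left(- \frac{1}{11782}\right) = \frac{12799}{17673}$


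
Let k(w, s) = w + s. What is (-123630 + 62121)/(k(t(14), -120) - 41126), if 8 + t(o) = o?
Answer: 61509/41240 ≈ 1.4915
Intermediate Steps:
t(o) = -8 + o
k(w, s) = s + w
(-123630 + 62121)/(k(t(14), -120) - 41126) = (-123630 + 62121)/((-120 + (-8 + 14)) - 41126) = -61509/((-120 + 6) - 41126) = -61509/(-114 - 41126) = -61509/(-41240) = -61509*(-1/41240) = 61509/41240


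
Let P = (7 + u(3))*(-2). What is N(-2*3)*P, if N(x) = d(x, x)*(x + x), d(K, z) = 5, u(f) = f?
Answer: 1200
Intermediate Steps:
N(x) = 10*x (N(x) = 5*(x + x) = 5*(2*x) = 10*x)
P = -20 (P = (7 + 3)*(-2) = 10*(-2) = -20)
N(-2*3)*P = (10*(-2*3))*(-20) = (10*(-6))*(-20) = -60*(-20) = 1200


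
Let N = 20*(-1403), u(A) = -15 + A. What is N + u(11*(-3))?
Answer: -28108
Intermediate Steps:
N = -28060
N + u(11*(-3)) = -28060 + (-15 + 11*(-3)) = -28060 + (-15 - 33) = -28060 - 48 = -28108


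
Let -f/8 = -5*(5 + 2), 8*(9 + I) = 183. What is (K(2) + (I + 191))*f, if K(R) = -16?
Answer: 52885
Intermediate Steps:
I = 111/8 (I = -9 + (⅛)*183 = -9 + 183/8 = 111/8 ≈ 13.875)
f = 280 (f = -(-40)*(5 + 2) = -(-40)*7 = -8*(-35) = 280)
(K(2) + (I + 191))*f = (-16 + (111/8 + 191))*280 = (-16 + 1639/8)*280 = (1511/8)*280 = 52885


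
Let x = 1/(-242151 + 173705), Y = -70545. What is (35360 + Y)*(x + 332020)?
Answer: -799594638735015/68446 ≈ -1.1682e+10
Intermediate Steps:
x = -1/68446 (x = 1/(-68446) = -1/68446 ≈ -1.4610e-5)
(35360 + Y)*(x + 332020) = (35360 - 70545)*(-1/68446 + 332020) = -35185*22725440919/68446 = -799594638735015/68446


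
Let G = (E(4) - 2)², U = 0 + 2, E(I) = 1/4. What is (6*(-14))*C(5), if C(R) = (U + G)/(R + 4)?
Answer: -189/4 ≈ -47.250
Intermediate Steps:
E(I) = ¼
U = 2
G = 49/16 (G = (¼ - 2)² = (-7/4)² = 49/16 ≈ 3.0625)
C(R) = 81/(16*(4 + R)) (C(R) = (2 + 49/16)/(R + 4) = 81/(16*(4 + R)))
(6*(-14))*C(5) = (6*(-14))*(81/(16*(4 + 5))) = -1701/(4*9) = -84*9/16 = -189/4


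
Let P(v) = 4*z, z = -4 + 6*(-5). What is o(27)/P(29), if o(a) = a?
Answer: -27/136 ≈ -0.19853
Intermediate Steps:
z = -34 (z = -4 - 30 = -34)
P(v) = -136 (P(v) = 4*(-34) = -136)
o(27)/P(29) = 27/(-136) = 27*(-1/136) = -27/136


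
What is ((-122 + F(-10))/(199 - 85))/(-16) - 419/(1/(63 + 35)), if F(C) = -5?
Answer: -74896961/1824 ≈ -41062.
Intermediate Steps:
((-122 + F(-10))/(199 - 85))/(-16) - 419/(1/(63 + 35)) = ((-122 - 5)/(199 - 85))/(-16) - 419/(1/(63 + 35)) = -127/114*(-1/16) - 419/(1/98) = -127*1/114*(-1/16) - 419/1/98 = -127/114*(-1/16) - 419*98 = 127/1824 - 41062 = -74896961/1824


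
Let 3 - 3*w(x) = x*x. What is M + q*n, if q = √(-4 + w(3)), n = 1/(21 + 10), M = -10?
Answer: -10 + I*√6/31 ≈ -10.0 + 0.079016*I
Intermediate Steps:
w(x) = 1 - x²/3 (w(x) = 1 - x*x/3 = 1 - x²/3)
n = 1/31 ≈ 0.032258
q = I*√6 (q = √(-4 + (1 - ⅓*3²)) = √(-4 + (1 - ⅓*9)) = √(-4 + (1 - 3)) = √(-4 - 2) = √(-6) = I*√6 ≈ 2.4495*I)
M + q*n = -10 + (I*√6)*(1/31) = -10 + I*√6/31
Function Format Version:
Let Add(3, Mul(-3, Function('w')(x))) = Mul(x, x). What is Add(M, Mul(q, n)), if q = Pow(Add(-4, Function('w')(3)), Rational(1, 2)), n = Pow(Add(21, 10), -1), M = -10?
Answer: Add(-10, Mul(Rational(1, 31), I, Pow(6, Rational(1, 2)))) ≈ Add(-10.000, Mul(0.079016, I))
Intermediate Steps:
Function('w')(x) = Add(1, Mul(Rational(-1, 3), Pow(x, 2))) (Function('w')(x) = Add(1, Mul(Rational(-1, 3), Mul(x, x))) = Add(1, Mul(Rational(-1, 3), Pow(x, 2))))
n = Rational(1, 31) (n = Pow(31, -1) = Rational(1, 31) ≈ 0.032258)
q = Mul(I, Pow(6, Rational(1, 2))) (q = Pow(Add(-4, Add(1, Mul(Rational(-1, 3), Pow(3, 2)))), Rational(1, 2)) = Pow(Add(-4, Add(1, Mul(Rational(-1, 3), 9))), Rational(1, 2)) = Pow(Add(-4, Add(1, -3)), Rational(1, 2)) = Pow(Add(-4, -2), Rational(1, 2)) = Pow(-6, Rational(1, 2)) = Mul(I, Pow(6, Rational(1, 2))) ≈ Mul(2.4495, I))
Add(M, Mul(q, n)) = Add(-10, Mul(Mul(I, Pow(6, Rational(1, 2))), Rational(1, 31))) = Add(-10, Mul(Rational(1, 31), I, Pow(6, Rational(1, 2))))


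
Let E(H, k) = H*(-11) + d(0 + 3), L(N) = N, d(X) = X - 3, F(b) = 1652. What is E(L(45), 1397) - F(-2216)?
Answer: -2147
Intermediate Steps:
d(X) = -3 + X
E(H, k) = -11*H (E(H, k) = H*(-11) + (-3 + (0 + 3)) = -11*H + (-3 + 3) = -11*H + 0 = -11*H)
E(L(45), 1397) - F(-2216) = -11*45 - 1*1652 = -495 - 1652 = -2147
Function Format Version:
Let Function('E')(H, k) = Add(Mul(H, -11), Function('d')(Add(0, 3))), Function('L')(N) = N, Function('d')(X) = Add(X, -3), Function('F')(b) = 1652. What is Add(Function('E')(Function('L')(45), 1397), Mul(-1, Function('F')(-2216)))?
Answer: -2147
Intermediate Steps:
Function('d')(X) = Add(-3, X)
Function('E')(H, k) = Mul(-11, H) (Function('E')(H, k) = Add(Mul(H, -11), Add(-3, Add(0, 3))) = Add(Mul(-11, H), Add(-3, 3)) = Add(Mul(-11, H), 0) = Mul(-11, H))
Add(Function('E')(Function('L')(45), 1397), Mul(-1, Function('F')(-2216))) = Add(Mul(-11, 45), Mul(-1, 1652)) = Add(-495, -1652) = -2147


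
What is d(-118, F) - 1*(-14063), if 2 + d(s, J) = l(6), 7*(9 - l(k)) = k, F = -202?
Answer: 98484/7 ≈ 14069.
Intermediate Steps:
l(k) = 9 - k/7
d(s, J) = 43/7 (d(s, J) = -2 + (9 - ⅐*6) = -2 + (9 - 6/7) = -2 + 57/7 = 43/7)
d(-118, F) - 1*(-14063) = 43/7 - 1*(-14063) = 43/7 + 14063 = 98484/7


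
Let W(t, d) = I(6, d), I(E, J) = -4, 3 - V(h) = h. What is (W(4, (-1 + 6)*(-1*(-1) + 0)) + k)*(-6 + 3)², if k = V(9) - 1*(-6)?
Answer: -36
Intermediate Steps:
V(h) = 3 - h
k = 0 (k = (3 - 1*9) - 1*(-6) = (3 - 9) + 6 = -6 + 6 = 0)
W(t, d) = -4
(W(4, (-1 + 6)*(-1*(-1) + 0)) + k)*(-6 + 3)² = (-4 + 0)*(-6 + 3)² = -4*(-3)² = -4*9 = -36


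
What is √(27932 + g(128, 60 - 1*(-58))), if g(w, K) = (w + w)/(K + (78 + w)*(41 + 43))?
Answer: 2*√529880939895/8711 ≈ 167.13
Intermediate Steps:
g(w, K) = 2*w/(6552 + K + 84*w) (g(w, K) = (2*w)/(K + (78 + w)*84) = (2*w)/(K + (6552 + 84*w)) = (2*w)/(6552 + K + 84*w) = 2*w/(6552 + K + 84*w))
√(27932 + g(128, 60 - 1*(-58))) = √(27932 + 2*128/(6552 + (60 - 1*(-58)) + 84*128)) = √(27932 + 2*128/(6552 + (60 + 58) + 10752)) = √(27932 + 2*128/(6552 + 118 + 10752)) = √(27932 + 2*128/17422) = √(27932 + 2*128*(1/17422)) = √(27932 + 128/8711) = √(243315780/8711) = 2*√529880939895/8711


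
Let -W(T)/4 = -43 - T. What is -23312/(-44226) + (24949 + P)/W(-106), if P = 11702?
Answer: -12817877/88452 ≈ -144.91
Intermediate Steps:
W(T) = 172 + 4*T (W(T) = -4*(-43 - T) = 172 + 4*T)
-23312/(-44226) + (24949 + P)/W(-106) = -23312/(-44226) + (24949 + 11702)/(172 + 4*(-106)) = -23312*(-1/44226) + 36651/(172 - 424) = 11656/22113 + 36651/(-252) = 11656/22113 + 36651*(-1/252) = 11656/22113 - 12217/84 = -12817877/88452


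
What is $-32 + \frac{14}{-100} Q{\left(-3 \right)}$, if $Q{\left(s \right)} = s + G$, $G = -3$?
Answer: $- \frac{779}{25} \approx -31.16$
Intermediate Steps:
$Q{\left(s \right)} = -3 + s$ ($Q{\left(s \right)} = s - 3 = -3 + s$)
$-32 + \frac{14}{-100} Q{\left(-3 \right)} = -32 + \frac{14}{-100} \left(-3 - 3\right) = -32 + 14 \left(- \frac{1}{100}\right) \left(-6\right) = -32 - - \frac{21}{25} = -32 + \frac{21}{25} = - \frac{779}{25}$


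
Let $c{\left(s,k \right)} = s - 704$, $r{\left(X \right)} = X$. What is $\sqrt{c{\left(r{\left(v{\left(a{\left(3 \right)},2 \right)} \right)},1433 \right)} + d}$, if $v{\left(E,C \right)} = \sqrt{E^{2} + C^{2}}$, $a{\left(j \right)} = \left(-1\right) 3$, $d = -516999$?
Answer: $\sqrt{-517703 + \sqrt{13}} \approx 719.51 i$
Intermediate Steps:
$a{\left(j \right)} = -3$
$v{\left(E,C \right)} = \sqrt{C^{2} + E^{2}}$
$c{\left(s,k \right)} = -704 + s$
$\sqrt{c{\left(r{\left(v{\left(a{\left(3 \right)},2 \right)} \right)},1433 \right)} + d} = \sqrt{\left(-704 + \sqrt{2^{2} + \left(-3\right)^{2}}\right) - 516999} = \sqrt{\left(-704 + \sqrt{4 + 9}\right) - 516999} = \sqrt{\left(-704 + \sqrt{13}\right) - 516999} = \sqrt{-517703 + \sqrt{13}}$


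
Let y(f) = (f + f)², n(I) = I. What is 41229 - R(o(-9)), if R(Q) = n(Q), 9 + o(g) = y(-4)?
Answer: 41174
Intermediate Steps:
y(f) = 4*f² (y(f) = (2*f)² = 4*f²)
o(g) = 55 (o(g) = -9 + 4*(-4)² = -9 + 4*16 = -9 + 64 = 55)
R(Q) = Q
41229 - R(o(-9)) = 41229 - 1*55 = 41229 - 55 = 41174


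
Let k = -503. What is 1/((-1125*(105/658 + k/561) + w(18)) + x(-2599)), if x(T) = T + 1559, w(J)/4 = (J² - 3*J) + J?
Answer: 17578/16543861 ≈ 0.0010625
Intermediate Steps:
w(J) = -8*J + 4*J² (w(J) = 4*((J² - 3*J) + J) = 4*(J² - 2*J) = -8*J + 4*J²)
x(T) = 1559 + T
1/((-1125*(105/658 + k/561) + w(18)) + x(-2599)) = 1/((-1125*(105/658 - 503/561) + 4*18*(-2 + 18)) + (1559 - 2599)) = 1/((-1125*(105*(1/658) - 503*1/561) + 4*18*16) - 1040) = 1/((-1125*(15/94 - 503/561) + 1152) - 1040) = 1/((-1125*(-38867/52734) + 1152) - 1040) = 1/((14575125/17578 + 1152) - 1040) = 1/(34824981/17578 - 1040) = 1/(16543861/17578) = 17578/16543861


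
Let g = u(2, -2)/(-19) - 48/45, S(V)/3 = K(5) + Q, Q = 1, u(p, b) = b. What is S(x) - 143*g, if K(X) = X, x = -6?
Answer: 44312/285 ≈ 155.48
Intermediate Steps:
S(V) = 18 (S(V) = 3*(5 + 1) = 3*6 = 18)
g = -274/285 (g = -2/(-19) - 48/45 = -2*(-1/19) - 48*1/45 = 2/19 - 16/15 = -274/285 ≈ -0.96140)
S(x) - 143*g = 18 - 143*(-274/285) = 18 + 39182/285 = 44312/285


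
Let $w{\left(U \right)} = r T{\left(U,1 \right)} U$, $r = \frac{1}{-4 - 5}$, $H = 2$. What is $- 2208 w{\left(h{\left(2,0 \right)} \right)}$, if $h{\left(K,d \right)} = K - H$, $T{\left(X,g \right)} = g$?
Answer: $0$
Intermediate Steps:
$r = - \frac{1}{9}$ ($r = \frac{1}{-9} = - \frac{1}{9} \approx -0.11111$)
$h{\left(K,d \right)} = -2 + K$ ($h{\left(K,d \right)} = K - 2 = -2 + K$)
$w{\left(U \right)} = - \frac{U}{9}$ ($w{\left(U \right)} = \left(- \frac{1}{9}\right) 1 U = - \frac{U}{9}$)
$- 2208 w{\left(h{\left(2,0 \right)} \right)} = - 2208 \left(- \frac{-2 + 2}{9}\right) = - 2208 \left(\left(- \frac{1}{9}\right) 0\right) = \left(-2208\right) 0 = 0$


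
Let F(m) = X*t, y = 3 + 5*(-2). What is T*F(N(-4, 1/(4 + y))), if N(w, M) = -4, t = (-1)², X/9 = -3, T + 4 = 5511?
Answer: -148689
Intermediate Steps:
T = 5507 (T = -4 + 5511 = 5507)
y = -7 (y = 3 - 10 = -7)
X = -27 (X = 9*(-3) = -27)
t = 1
F(m) = -27 (F(m) = -27*1 = -27)
T*F(N(-4, 1/(4 + y))) = 5507*(-27) = -148689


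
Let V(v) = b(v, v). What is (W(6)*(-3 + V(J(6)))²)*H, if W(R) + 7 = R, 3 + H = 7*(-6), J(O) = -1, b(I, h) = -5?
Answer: 2880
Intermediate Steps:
V(v) = -5
H = -45 (H = -3 + 7*(-6) = -3 - 42 = -45)
W(R) = -7 + R
(W(6)*(-3 + V(J(6)))²)*H = ((-7 + 6)*(-3 - 5)²)*(-45) = -1*(-8)²*(-45) = -1*64*(-45) = -64*(-45) = 2880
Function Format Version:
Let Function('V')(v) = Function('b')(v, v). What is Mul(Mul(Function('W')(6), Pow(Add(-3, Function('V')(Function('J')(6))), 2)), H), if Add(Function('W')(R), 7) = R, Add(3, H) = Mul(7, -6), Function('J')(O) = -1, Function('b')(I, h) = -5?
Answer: 2880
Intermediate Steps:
Function('V')(v) = -5
H = -45 (H = Add(-3, Mul(7, -6)) = Add(-3, -42) = -45)
Function('W')(R) = Add(-7, R)
Mul(Mul(Function('W')(6), Pow(Add(-3, Function('V')(Function('J')(6))), 2)), H) = Mul(Mul(Add(-7, 6), Pow(Add(-3, -5), 2)), -45) = Mul(Mul(-1, Pow(-8, 2)), -45) = Mul(Mul(-1, 64), -45) = Mul(-64, -45) = 2880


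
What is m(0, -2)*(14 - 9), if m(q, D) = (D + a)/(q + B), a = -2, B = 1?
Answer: -20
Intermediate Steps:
m(q, D) = (-2 + D)/(1 + q) (m(q, D) = (D - 2)/(q + 1) = (-2 + D)/(1 + q))
m(0, -2)*(14 - 9) = ((-2 - 2)/(1 + 0))*(14 - 9) = (-4/1)*5 = (1*(-4))*5 = -4*5 = -20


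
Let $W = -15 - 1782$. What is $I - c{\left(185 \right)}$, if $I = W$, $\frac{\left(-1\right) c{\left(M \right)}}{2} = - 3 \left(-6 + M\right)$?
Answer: $-2871$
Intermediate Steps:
$c{\left(M \right)} = -36 + 6 M$ ($c{\left(M \right)} = - 2 \left(- 3 \left(-6 + M\right)\right) = - 2 \left(18 - 3 M\right) = -36 + 6 M$)
$W = -1797$ ($W = -15 - 1782 = -1797$)
$I = -1797$
$I - c{\left(185 \right)} = -1797 - \left(-36 + 6 \cdot 185\right) = -1797 - \left(-36 + 1110\right) = -1797 - 1074 = -2871$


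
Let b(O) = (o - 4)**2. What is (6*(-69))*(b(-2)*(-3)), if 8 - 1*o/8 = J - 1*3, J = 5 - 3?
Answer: 5743008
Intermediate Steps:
J = 2
o = 72 (o = 64 - 8*(2 - 1*3) = 64 - 8*(2 - 3) = 64 - 8*(-1) = 64 + 8 = 72)
b(O) = 4624 (b(O) = (72 - 4)**2 = 68**2 = 4624)
(6*(-69))*(b(-2)*(-3)) = (6*(-69))*(4624*(-3)) = -414*(-13872) = 5743008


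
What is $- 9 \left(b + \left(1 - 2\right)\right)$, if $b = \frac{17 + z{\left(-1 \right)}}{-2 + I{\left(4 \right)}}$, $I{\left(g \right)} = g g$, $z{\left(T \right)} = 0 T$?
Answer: $- \frac{27}{14} \approx -1.9286$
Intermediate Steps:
$z{\left(T \right)} = 0$
$I{\left(g \right)} = g^{2}$
$b = \frac{17}{14}$ ($b = \frac{17 + 0}{-2 + 4^{2}} = \frac{17}{-2 + 16} = \frac{17}{14} \approx 1.2143$)
$- 9 \left(b + \left(1 - 2\right)\right) = - 9 \left(\frac{17}{14} + \left(1 - 2\right)\right) = - 9 \left(\frac{17}{14} - 1\right) = \left(-9\right) \frac{3}{14} = - \frac{27}{14}$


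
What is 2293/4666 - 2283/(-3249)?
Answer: 6034145/5053278 ≈ 1.1941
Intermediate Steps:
2293/4666 - 2283/(-3249) = 2293*(1/4666) - 2283*(-1/3249) = 2293/4666 + 761/1083 = 6034145/5053278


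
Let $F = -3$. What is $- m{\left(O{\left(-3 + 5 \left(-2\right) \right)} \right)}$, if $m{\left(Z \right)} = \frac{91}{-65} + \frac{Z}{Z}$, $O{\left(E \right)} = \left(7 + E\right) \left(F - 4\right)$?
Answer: $\frac{2}{5} \approx 0.4$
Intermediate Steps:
$O{\left(E \right)} = -49 - 7 E$ ($O{\left(E \right)} = \left(7 + E\right) \left(-3 - 4\right) = \left(7 + E\right) \left(-7\right) = -49 - 7 E$)
$m{\left(Z \right)} = - \frac{2}{5}$ ($m{\left(Z \right)} = 91 \left(- \frac{1}{65}\right) + 1 = - \frac{7}{5} + 1 = - \frac{2}{5}$)
$- m{\left(O{\left(-3 + 5 \left(-2\right) \right)} \right)} = \left(-1\right) \left(- \frac{2}{5}\right) = \frac{2}{5}$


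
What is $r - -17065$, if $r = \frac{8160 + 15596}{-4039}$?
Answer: $\frac{68901779}{4039} \approx 17059.0$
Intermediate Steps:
$r = - \frac{23756}{4039}$ ($r = 23756 \left(- \frac{1}{4039}\right) = - \frac{23756}{4039} \approx -5.8817$)
$r - -17065 = - \frac{23756}{4039} - -17065 = - \frac{23756}{4039} + 17065 = \frac{68901779}{4039}$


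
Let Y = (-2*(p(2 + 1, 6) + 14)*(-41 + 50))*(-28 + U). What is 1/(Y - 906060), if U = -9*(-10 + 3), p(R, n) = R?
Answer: -1/916770 ≈ -1.0908e-6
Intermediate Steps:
U = 63 (U = -9*(-7) = 63)
Y = -10710 (Y = (-2*((2 + 1) + 14)*(-41 + 50))*(-28 + 63) = -2*(3 + 14)*9*35 = -34*9*35 = -2*153*35 = -306*35 = -10710)
1/(Y - 906060) = 1/(-10710 - 906060) = 1/(-916770) = -1/916770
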